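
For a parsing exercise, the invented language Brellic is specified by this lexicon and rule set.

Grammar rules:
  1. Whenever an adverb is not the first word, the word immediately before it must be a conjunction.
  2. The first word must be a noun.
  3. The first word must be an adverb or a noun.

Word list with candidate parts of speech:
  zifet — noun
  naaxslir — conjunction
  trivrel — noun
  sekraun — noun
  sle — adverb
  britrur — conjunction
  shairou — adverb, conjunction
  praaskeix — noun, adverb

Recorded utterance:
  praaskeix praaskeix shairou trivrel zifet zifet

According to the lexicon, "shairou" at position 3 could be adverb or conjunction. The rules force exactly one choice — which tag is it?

Candidates per position — 1:praaskeix {noun,adverb}; 2:praaskeix {noun,adverb}; 3:shairou {adverb,conjunction}; 4:trivrel {noun}; 5:zifet {noun}; 6:zifet {noun}.
At position 1, choosing adverb makes rule 2 impossible to satisfy; hence noun.
At position 2, choosing adverb makes rule 1 impossible to satisfy; hence noun.
At position 3, choosing adverb makes rule 1 impossible to satisfy; hence conjunction.
So the tagging must be: noun noun conjunction noun noun noun.
Rule-by-rule: rule 1 ok; rule 2 ok; rule 3 ok.

conjunction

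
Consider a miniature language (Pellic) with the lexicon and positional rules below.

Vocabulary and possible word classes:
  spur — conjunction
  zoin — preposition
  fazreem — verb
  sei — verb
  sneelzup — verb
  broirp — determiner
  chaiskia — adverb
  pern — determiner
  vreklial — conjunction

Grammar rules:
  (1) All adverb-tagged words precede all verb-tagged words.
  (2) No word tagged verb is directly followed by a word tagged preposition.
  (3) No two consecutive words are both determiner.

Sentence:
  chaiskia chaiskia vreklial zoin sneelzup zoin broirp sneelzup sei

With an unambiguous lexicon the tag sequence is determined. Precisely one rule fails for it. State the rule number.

Fixed tagging: adverb adverb conjunction preposition verb preposition determiner verb verb.
Checking each rule: R1 holds, R2 violated, R3 holds.
Only rule 2 fails.

2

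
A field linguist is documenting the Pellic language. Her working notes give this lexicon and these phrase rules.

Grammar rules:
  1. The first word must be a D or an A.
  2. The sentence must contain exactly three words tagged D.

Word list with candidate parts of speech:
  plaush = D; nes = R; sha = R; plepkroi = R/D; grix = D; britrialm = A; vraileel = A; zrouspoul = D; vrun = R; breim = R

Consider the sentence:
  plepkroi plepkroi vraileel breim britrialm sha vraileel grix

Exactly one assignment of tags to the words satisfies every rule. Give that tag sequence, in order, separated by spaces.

D D A R A R A D

Candidates per position — 1:plepkroi {R,D}; 2:plepkroi {R,D}; 3:vraileel {A}; 4:breim {R}; 5:britrialm {A}; 6:sha {R}; 7:vraileel {A}; 8:grix {D}.
If word 1 were R, no tagging could satisfy rule 1; so word 1 is D.
If word 2 were R, no tagging could satisfy rule 2; so word 2 is D.
The only consistent sequence is: D D A R A R A D.
Rule-by-rule: rule 1 holds; rule 2 holds.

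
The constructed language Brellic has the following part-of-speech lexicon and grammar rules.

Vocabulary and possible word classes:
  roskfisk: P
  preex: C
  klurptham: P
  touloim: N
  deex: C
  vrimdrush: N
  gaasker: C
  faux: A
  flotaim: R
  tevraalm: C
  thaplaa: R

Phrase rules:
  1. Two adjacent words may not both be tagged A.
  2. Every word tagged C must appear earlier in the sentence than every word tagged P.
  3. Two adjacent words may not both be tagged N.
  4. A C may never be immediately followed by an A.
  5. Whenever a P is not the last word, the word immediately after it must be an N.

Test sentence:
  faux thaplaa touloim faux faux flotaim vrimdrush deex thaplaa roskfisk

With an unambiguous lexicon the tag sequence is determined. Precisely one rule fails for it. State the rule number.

Fixed tagging: A R N A A R N C R P.
Rule check: R1 fail, R2 pass, R3 pass, R4 pass, R5 pass.
Only rule 1 fails.

1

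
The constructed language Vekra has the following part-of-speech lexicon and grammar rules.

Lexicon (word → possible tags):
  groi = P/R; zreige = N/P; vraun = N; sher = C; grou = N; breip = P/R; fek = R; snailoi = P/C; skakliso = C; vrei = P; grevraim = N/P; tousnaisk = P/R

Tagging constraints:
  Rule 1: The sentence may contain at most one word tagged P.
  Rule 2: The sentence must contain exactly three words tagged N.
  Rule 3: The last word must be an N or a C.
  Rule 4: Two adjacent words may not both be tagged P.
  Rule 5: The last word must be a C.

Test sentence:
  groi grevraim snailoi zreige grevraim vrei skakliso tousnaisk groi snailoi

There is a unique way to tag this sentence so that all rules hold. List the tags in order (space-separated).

Candidates per position — 1:groi {P,R}; 2:grevraim {N,P}; 3:snailoi {P,C}; 4:zreige {N,P}; 5:grevraim {N,P}; 6:vrei {P}; 7:skakliso {C}; 8:tousnaisk {P,R}; 9:groi {P,R}; 10:snailoi {P,C}.
Position 1: tagging it P would leave rule 1 unsatisfiable, so it must be R.
Position 2: tagging it P would leave rule 1 unsatisfiable, so it must be N.
Position 3: tagging it P would leave rule 1 unsatisfiable, so it must be C.
Position 4: tagging it P would leave rule 1 unsatisfiable, so it must be N.
Position 5: tagging it P would leave rule 1 unsatisfiable, so it must be N.
Position 8: tagging it P would leave rule 1 unsatisfiable, so it must be R.
Position 9: tagging it P would leave rule 1 unsatisfiable, so it must be R.
Position 10: tagging it P would leave rule 1 unsatisfiable, so it must be C.
The unique satisfying tagging is: R N C N N P C R R C.
Verifying each rule — rule 1 ok; rule 2 ok; rule 3 ok; rule 4 ok; rule 5 ok.

R N C N N P C R R C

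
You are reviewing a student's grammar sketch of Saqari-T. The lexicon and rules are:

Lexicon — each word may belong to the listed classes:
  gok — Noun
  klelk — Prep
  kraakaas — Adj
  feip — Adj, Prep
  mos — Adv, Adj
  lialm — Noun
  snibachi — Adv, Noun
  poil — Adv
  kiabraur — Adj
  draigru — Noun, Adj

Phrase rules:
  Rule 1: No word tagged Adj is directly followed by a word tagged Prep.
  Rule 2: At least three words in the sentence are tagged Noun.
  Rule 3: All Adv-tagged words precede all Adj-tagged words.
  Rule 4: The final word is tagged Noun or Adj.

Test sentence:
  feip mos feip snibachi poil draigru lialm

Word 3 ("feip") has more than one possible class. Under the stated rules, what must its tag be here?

Prep

Candidates per position — 1:feip {Adj,Prep}; 2:mos {Adv,Adj}; 3:feip {Adj,Prep}; 4:snibachi {Adv,Noun}; 5:poil {Adv}; 6:draigru {Noun,Adj}; 7:lialm {Noun}.
Position 1: tagging it Adj would leave rule 3 unsatisfiable, so it must be Prep.
Position 2: tagging it Adj would leave rule 3 unsatisfiable, so it must be Adv.
Position 3: tagging it Adj would leave rule 3 unsatisfiable, so it must be Prep.
Position 4: tagging it Adv would leave rule 2 unsatisfiable, so it must be Noun.
Position 6: tagging it Adj would leave rule 2 unsatisfiable, so it must be Noun.
The unique satisfying tagging is: Prep Adv Prep Noun Adv Noun Noun.
Checking: rule 1 satisfied; rule 2 satisfied; rule 3 satisfied; rule 4 satisfied.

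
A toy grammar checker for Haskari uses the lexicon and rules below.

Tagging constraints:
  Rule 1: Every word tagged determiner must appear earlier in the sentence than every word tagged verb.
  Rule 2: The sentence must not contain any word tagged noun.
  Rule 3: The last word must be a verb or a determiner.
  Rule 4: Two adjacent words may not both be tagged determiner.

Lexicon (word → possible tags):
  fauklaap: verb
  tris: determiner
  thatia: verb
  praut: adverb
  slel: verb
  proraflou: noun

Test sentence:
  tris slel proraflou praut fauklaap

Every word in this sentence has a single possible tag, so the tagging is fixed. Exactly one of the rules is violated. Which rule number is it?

2

Fixed tagging: determiner verb noun adverb verb.
Applying the rules: R1 ok, R2 fails, R3 ok, R4 ok.
Only rule 2 fails.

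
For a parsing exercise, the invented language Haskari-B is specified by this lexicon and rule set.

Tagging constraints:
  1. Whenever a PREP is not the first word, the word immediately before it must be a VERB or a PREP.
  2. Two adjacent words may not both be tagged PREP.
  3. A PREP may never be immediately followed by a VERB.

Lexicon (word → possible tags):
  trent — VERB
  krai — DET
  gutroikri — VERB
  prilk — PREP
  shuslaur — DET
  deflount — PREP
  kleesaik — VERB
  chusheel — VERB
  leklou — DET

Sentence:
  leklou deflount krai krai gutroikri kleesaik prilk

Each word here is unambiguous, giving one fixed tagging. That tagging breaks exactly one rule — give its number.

1

Fixed tagging: DET PREP DET DET VERB VERB PREP.
Rule check: R1 ✗, R2 ✓, R3 ✓.
Only rule 1 fails.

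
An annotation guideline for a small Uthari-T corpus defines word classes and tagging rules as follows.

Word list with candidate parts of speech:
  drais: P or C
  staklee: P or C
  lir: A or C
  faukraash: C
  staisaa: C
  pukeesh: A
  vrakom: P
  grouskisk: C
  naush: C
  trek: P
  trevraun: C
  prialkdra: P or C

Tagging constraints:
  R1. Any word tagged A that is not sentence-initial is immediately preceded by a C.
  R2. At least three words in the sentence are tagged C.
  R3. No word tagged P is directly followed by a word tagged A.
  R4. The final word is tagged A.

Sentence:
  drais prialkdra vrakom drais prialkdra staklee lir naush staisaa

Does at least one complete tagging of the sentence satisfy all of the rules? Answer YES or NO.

NO

Candidates per position — 1:drais {P,C}; 2:prialkdra {P,C}; 3:vrakom {P}; 4:drais {P,C}; 5:prialkdra {P,C}; 6:staklee {P,C}; 7:lir {A,C}; 8:naush {C}; 9:staisaa {C}.
Rule 4 cannot be satisfied by any choice of tags from the lexicon.
So there is no consistent tagging.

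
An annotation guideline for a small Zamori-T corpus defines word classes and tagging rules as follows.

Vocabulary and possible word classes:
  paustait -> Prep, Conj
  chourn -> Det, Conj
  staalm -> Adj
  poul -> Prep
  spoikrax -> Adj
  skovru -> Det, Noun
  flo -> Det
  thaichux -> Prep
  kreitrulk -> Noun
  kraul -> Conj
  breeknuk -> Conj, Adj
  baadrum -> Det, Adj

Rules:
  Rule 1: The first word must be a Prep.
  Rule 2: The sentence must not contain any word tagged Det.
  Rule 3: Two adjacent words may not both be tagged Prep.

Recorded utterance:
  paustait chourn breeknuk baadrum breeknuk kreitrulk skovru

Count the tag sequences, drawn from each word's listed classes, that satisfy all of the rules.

4

Candidates per position — 1:paustait {Prep,Conj}; 2:chourn {Det,Conj}; 3:breeknuk {Conj,Adj}; 4:baadrum {Det,Adj}; 5:breeknuk {Conj,Adj}; 6:kreitrulk {Noun}; 7:skovru {Det,Noun}.
There are 64 candidate sequences in total.
The sequences that satisfy every rule: Prep Conj Conj Adj Conj Noun Noun; Prep Conj Conj Adj Adj Noun Noun; Prep Conj Adj Adj Conj Noun Noun; Prep Conj Adj Adj Adj Noun Noun.
Count = 4.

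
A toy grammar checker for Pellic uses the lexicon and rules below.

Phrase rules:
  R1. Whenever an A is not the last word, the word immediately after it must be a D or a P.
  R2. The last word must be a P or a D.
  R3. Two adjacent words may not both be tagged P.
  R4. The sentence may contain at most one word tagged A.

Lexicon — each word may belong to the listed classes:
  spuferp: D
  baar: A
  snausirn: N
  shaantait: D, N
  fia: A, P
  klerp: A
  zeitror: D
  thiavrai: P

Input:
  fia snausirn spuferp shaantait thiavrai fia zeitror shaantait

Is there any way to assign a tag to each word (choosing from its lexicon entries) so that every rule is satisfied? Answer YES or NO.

YES

Candidates per position — 1:fia {A,P}; 2:snausirn {N}; 3:spuferp {D}; 4:shaantait {D,N}; 5:thiavrai {P}; 6:fia {A,P}; 7:zeitror {D}; 8:shaantait {D,N}.
One satisfying assignment: P N D N P A D D.
Check: rule 1 satisfied; rule 2 satisfied; rule 3 satisfied; rule 4 satisfied.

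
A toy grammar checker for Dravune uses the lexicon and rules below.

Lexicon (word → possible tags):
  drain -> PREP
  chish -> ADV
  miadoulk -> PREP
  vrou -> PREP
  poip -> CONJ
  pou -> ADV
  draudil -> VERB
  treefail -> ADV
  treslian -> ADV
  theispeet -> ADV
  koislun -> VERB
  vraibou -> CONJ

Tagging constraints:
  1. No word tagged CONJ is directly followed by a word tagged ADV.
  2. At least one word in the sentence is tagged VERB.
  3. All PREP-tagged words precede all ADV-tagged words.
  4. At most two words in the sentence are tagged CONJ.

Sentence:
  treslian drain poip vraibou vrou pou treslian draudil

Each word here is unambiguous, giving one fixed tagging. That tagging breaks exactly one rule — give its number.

Fixed tagging: ADV PREP CONJ CONJ PREP ADV ADV VERB.
Applying the rules: R1 ✓, R2 ✓, R3 ✗, R4 ✓.
Only rule 3 fails.

3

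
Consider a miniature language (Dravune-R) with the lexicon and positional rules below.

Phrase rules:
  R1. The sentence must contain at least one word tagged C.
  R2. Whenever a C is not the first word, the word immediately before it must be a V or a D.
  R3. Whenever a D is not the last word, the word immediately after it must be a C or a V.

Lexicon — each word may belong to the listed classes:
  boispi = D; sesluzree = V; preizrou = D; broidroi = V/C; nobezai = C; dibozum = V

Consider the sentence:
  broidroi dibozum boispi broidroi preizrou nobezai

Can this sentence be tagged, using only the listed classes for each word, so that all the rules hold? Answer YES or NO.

Candidates per position — 1:broidroi {V,C}; 2:dibozum {V}; 3:boispi {D}; 4:broidroi {V,C}; 5:preizrou {D}; 6:nobezai {C}.
One satisfying assignment: V V D V D C.
Verifying each rule — rule 1 ✓; rule 2 ✓; rule 3 ✓.

YES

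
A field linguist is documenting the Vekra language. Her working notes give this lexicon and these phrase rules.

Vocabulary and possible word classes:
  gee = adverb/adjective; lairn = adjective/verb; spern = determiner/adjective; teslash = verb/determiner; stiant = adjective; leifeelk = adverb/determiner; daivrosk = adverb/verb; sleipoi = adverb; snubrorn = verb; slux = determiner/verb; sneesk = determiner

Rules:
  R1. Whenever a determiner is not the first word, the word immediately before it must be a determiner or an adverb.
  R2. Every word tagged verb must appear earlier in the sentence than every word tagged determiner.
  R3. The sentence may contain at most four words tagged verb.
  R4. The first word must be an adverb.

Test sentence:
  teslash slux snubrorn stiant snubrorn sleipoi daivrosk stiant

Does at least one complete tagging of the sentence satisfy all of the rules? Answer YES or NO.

NO

Candidates per position — 1:teslash {verb,determiner}; 2:slux {determiner,verb}; 3:snubrorn {verb}; 4:stiant {adjective}; 5:snubrorn {verb}; 6:sleipoi {adverb}; 7:daivrosk {adverb,verb}; 8:stiant {adjective}.
Rule 4 cannot be satisfied by any choice of tags from the lexicon.
So there is no consistent tagging.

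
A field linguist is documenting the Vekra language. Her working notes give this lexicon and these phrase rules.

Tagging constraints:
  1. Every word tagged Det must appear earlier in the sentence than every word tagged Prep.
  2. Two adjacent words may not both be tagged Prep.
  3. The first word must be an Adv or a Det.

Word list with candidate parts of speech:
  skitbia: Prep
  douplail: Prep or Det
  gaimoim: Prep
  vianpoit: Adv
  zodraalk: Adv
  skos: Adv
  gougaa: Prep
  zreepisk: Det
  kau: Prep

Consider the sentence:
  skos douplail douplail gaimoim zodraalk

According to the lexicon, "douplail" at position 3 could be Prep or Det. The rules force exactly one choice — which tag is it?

Det

Candidates per position — 1:skos {Adv}; 2:douplail {Prep,Det}; 3:douplail {Prep,Det}; 4:gaimoim {Prep}; 5:zodraalk {Adv}.
Position 3: Prep is ruled out by rule 2; that leaves Det.
Position 2: Prep is ruled out by rule 1; that leaves Det.
So the tagging must be: Adv Det Det Prep Adv.
Verifying each rule — rule 1 ✓; rule 2 ✓; rule 3 ✓.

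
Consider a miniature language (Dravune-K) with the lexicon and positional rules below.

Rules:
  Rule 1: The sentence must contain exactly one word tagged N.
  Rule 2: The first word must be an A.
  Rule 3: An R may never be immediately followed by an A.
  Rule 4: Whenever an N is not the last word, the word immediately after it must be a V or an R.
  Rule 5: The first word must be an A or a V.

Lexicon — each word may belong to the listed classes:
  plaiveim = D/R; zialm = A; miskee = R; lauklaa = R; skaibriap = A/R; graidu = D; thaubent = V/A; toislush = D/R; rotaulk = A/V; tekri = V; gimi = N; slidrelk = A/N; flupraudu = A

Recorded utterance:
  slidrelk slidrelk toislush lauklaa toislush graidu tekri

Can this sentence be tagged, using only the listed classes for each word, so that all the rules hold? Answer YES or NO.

YES

Candidates per position — 1:slidrelk {A,N}; 2:slidrelk {A,N}; 3:toislush {D,R}; 4:lauklaa {R}; 5:toislush {D,R}; 6:graidu {D}; 7:tekri {V}.
One satisfying assignment: A N R R R D V.
Verifying each rule — rule 1 ok; rule 2 ok; rule 3 ok; rule 4 ok; rule 5 ok.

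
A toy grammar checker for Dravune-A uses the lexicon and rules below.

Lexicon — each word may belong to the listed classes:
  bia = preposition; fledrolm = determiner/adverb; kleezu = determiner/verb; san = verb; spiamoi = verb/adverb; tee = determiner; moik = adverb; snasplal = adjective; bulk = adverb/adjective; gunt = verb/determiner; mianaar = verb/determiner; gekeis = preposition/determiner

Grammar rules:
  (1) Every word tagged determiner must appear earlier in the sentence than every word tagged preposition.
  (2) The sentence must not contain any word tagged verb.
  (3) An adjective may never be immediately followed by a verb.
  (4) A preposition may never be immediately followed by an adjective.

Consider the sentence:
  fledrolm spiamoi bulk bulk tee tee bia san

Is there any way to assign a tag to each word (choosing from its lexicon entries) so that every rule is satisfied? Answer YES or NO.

Candidates per position — 1:fledrolm {determiner,adverb}; 2:spiamoi {verb,adverb}; 3:bulk {adverb,adjective}; 4:bulk {adverb,adjective}; 5:tee {determiner}; 6:tee {determiner}; 7:bia {preposition}; 8:san {verb}.
Rule 2 cannot be satisfied by any choice of tags from the lexicon.
So there is no consistent tagging.

NO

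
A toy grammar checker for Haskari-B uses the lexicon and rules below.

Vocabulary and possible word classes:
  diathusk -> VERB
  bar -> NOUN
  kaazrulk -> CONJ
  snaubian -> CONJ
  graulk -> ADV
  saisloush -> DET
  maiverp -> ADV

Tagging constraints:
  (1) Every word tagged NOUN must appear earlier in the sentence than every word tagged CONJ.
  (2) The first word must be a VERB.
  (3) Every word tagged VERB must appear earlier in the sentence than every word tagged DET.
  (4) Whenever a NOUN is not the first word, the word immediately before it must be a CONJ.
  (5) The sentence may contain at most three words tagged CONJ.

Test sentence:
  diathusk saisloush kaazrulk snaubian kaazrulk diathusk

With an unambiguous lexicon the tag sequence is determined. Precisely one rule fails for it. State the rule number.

3

Fixed tagging: VERB DET CONJ CONJ CONJ VERB.
Checking each rule: R1 ✓, R2 ✓, R3 ✗, R4 ✓, R5 ✓.
Only rule 3 fails.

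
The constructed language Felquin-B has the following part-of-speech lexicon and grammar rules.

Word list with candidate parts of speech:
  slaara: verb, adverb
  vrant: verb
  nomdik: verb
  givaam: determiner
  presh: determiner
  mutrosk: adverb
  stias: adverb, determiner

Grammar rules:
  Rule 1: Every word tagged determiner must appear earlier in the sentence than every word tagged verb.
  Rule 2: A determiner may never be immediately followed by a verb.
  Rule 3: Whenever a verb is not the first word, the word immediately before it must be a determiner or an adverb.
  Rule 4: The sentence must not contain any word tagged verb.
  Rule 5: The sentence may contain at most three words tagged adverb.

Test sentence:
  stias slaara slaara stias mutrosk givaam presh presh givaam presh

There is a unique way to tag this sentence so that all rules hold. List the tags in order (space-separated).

Candidates per position — 1:stias {adverb,determiner}; 2:slaara {verb,adverb}; 3:slaara {verb,adverb}; 4:stias {adverb,determiner}; 5:mutrosk {adverb}; 6:givaam {determiner}; 7:presh {determiner}; 8:presh {determiner}; 9:givaam {determiner}; 10:presh {determiner}.
Word 2 cannot be verb — rule 1 would then fail for every completion. It is adverb.
Word 3 cannot be verb — rule 1 would then fail for every completion. It is adverb.
Word 4 cannot be adverb — rule 5 would then fail for every completion. It is determiner.
Word 1 cannot be adverb — rule 5 would then fail for every completion. It is determiner.
The only consistent sequence is: determiner adverb adverb determiner adverb determiner determiner determiner determiner determiner.
Verifying each rule — rule 1 ✓; rule 2 ✓; rule 3 ✓; rule 4 ✓; rule 5 ✓.

determiner adverb adverb determiner adverb determiner determiner determiner determiner determiner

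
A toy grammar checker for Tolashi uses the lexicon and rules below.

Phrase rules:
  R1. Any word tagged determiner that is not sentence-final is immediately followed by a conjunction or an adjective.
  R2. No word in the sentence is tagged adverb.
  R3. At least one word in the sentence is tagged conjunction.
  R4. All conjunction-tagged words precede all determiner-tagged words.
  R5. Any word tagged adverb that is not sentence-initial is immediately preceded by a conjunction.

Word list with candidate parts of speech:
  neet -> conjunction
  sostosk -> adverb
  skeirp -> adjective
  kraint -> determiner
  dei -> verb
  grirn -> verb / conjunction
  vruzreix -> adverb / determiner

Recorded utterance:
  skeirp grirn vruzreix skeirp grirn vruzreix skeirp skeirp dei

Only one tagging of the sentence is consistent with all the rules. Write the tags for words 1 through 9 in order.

Candidates per position — 1:skeirp {adjective}; 2:grirn {verb,conjunction}; 3:vruzreix {adverb,determiner}; 4:skeirp {adjective}; 5:grirn {verb,conjunction}; 6:vruzreix {adverb,determiner}; 7:skeirp {adjective}; 8:skeirp {adjective}; 9:dei {verb}.
At position 3, choosing adverb makes rule 2 impossible to satisfy; hence determiner.
At position 5, choosing conjunction makes rule 4 impossible to satisfy; hence verb.
At position 6, choosing adverb makes rule 2 impossible to satisfy; hence determiner.
At position 2, choosing verb makes rule 3 impossible to satisfy; hence conjunction.
The unique satisfying tagging is: adjective conjunction determiner adjective verb determiner adjective adjective verb.
Verifying each rule — rule 1 ok; rule 2 ok; rule 3 ok; rule 4 ok; rule 5 ok.

adjective conjunction determiner adjective verb determiner adjective adjective verb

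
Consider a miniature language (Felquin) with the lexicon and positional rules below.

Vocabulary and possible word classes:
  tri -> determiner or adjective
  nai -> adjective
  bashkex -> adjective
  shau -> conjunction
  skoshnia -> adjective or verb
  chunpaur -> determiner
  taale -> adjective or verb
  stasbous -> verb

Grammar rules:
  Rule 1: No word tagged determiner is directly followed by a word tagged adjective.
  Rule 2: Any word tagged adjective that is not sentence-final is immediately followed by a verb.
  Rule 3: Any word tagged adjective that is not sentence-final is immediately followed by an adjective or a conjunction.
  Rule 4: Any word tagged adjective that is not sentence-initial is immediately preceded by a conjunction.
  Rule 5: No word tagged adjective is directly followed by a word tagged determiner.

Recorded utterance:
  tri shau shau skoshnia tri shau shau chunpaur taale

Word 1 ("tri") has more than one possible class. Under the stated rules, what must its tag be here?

determiner

Candidates per position — 1:tri {determiner,adjective}; 2:shau {conjunction}; 3:shau {conjunction}; 4:skoshnia {adjective,verb}; 5:tri {determiner,adjective}; 6:shau {conjunction}; 7:shau {conjunction}; 8:chunpaur {determiner}; 9:taale {adjective,verb}.
Word 1 cannot be adjective — rule 2 would then fail for every completion. It is determiner.
Word 4 cannot be adjective — rule 2 would then fail for every completion. It is verb.
Word 5 cannot be adjective — rule 2 would then fail for every completion. It is determiner.
Word 9 cannot be adjective — rule 1 would then fail for every completion. It is verb.
That leaves exactly one tagging: determiner conjunction conjunction verb determiner conjunction conjunction determiner verb.
Verifying each rule — rule 1 ok; rule 2 ok; rule 3 ok; rule 4 ok; rule 5 ok.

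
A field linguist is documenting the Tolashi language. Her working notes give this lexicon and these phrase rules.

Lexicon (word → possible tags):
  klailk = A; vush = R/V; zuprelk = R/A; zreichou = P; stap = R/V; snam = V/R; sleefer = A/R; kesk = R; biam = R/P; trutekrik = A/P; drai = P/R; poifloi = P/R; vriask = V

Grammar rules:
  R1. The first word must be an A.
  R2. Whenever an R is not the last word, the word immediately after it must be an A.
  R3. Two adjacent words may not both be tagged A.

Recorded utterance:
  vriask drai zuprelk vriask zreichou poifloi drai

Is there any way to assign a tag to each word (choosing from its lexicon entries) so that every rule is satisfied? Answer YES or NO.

NO

Candidates per position — 1:vriask {V}; 2:drai {P,R}; 3:zuprelk {R,A}; 4:vriask {V}; 5:zreichou {P}; 6:poifloi {P,R}; 7:drai {P,R}.
Rule 1 cannot be satisfied by any choice of tags from the lexicon.
So there is no consistent tagging.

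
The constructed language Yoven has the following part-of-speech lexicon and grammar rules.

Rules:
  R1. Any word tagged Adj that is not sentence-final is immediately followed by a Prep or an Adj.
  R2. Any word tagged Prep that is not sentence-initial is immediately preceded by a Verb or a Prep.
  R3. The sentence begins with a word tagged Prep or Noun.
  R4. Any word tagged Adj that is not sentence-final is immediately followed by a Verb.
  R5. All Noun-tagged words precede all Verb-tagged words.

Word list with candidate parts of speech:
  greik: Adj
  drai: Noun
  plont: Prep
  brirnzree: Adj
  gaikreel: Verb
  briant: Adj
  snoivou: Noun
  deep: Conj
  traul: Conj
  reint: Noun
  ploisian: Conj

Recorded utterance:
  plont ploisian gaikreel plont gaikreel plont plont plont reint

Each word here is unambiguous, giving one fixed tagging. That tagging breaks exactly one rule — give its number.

5

Fixed tagging: Prep Conj Verb Prep Verb Prep Prep Prep Noun.
Applying the rules: R1 holds, R2 holds, R3 holds, R4 holds, R5 violated.
Only rule 5 fails.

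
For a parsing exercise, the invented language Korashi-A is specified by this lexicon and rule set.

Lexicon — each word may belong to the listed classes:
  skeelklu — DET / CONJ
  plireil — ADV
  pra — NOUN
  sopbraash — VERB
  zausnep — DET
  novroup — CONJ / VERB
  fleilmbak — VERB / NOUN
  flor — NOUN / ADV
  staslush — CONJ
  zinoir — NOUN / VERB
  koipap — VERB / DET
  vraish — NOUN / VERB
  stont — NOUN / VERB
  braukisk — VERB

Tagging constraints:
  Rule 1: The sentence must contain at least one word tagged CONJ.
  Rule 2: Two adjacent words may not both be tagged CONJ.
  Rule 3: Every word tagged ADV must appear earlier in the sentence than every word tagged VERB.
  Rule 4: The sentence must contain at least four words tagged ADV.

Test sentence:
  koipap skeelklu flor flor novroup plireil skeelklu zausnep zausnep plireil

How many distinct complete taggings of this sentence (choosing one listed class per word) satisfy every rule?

Candidates per position — 1:koipap {VERB,DET}; 2:skeelklu {DET,CONJ}; 3:flor {NOUN,ADV}; 4:flor {NOUN,ADV}; 5:novroup {CONJ,VERB}; 6:plireil {ADV}; 7:skeelklu {DET,CONJ}; 8:zausnep {DET}; 9:zausnep {DET}; 10:plireil {ADV}.
There are 64 candidate sequences in total.
The sequences that satisfy every rule: DET DET ADV ADV CONJ ADV DET DET DET ADV; DET DET ADV ADV CONJ ADV CONJ DET DET ADV; DET CONJ ADV ADV CONJ ADV DET DET DET ADV; DET CONJ ADV ADV CONJ ADV CONJ DET DET ADV.
Count = 4.

4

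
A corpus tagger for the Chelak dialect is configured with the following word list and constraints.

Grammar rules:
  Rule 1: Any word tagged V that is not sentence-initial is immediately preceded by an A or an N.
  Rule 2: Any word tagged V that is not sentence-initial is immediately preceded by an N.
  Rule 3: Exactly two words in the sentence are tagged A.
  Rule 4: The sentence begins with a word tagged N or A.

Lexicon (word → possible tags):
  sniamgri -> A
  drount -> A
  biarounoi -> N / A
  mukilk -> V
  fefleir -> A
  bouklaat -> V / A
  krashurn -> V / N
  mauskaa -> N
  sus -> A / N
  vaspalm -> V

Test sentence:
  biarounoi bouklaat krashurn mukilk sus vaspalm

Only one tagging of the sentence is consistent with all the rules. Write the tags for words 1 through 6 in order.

Candidates per position — 1:biarounoi {N,A}; 2:bouklaat {V,A}; 3:krashurn {V,N}; 4:mukilk {V}; 5:sus {A,N}; 6:vaspalm {V}.
If word 3 were V, no tagging could satisfy rule 1; so word 3 is N.
If word 5 were A, no tagging could satisfy rule 2; so word 5 is N.
If word 1 were N, no tagging could satisfy rule 3; so word 1 is A.
If word 2 were V, no tagging could satisfy rule 2; so word 2 is A.
The unique satisfying tagging is: A A N V N V.
Rule-by-rule: rule 1 ✓; rule 2 ✓; rule 3 ✓; rule 4 ✓.

A A N V N V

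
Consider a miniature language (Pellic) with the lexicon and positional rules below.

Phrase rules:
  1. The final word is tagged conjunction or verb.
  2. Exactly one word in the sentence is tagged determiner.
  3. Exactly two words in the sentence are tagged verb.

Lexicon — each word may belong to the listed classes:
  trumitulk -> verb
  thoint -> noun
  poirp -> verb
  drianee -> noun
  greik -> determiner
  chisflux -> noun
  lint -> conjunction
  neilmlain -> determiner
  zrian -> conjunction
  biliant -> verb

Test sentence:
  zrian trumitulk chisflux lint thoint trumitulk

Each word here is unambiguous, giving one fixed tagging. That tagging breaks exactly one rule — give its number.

2

Fixed tagging: conjunction verb noun conjunction noun verb.
Rule check: R1 ok, R2 fails, R3 ok.
Only rule 2 fails.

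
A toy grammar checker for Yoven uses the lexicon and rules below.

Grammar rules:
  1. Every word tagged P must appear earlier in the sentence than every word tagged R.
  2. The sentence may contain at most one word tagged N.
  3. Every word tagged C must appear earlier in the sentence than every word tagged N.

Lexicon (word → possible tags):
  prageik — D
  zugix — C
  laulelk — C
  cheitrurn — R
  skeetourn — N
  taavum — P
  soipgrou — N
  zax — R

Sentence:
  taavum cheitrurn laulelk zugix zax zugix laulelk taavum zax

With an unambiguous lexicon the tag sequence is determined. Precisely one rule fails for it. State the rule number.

1

Fixed tagging: P R C C R C C P R.
Applying the rules: R1 violated, R2 holds, R3 holds.
Only rule 1 fails.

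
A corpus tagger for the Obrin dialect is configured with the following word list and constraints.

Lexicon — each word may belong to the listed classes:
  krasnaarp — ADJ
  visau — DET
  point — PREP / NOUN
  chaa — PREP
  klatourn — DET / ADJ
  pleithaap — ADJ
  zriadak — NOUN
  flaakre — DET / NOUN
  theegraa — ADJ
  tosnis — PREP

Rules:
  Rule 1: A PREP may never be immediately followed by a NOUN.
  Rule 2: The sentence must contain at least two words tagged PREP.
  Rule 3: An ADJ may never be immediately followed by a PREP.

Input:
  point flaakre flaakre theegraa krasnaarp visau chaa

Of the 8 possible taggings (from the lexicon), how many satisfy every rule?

Candidates per position — 1:point {PREP,NOUN}; 2:flaakre {DET,NOUN}; 3:flaakre {DET,NOUN}; 4:theegraa {ADJ}; 5:krasnaarp {ADJ}; 6:visau {DET}; 7:chaa {PREP}.
There are 8 candidate sequences in total.
The sequences that satisfy every rule: PREP DET DET ADJ ADJ DET PREP; PREP DET NOUN ADJ ADJ DET PREP.
Count = 2.

2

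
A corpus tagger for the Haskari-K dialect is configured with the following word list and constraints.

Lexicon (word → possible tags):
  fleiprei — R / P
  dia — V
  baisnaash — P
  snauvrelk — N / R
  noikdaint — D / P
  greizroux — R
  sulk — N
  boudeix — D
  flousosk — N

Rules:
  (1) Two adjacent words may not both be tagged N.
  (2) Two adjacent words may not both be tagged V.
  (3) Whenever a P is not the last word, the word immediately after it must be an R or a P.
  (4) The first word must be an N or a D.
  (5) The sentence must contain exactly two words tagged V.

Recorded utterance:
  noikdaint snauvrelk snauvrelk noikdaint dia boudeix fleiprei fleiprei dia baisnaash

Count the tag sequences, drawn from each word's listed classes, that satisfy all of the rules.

Candidates per position — 1:noikdaint {D,P}; 2:snauvrelk {N,R}; 3:snauvrelk {N,R}; 4:noikdaint {D,P}; 5:dia {V}; 6:boudeix {D}; 7:fleiprei {R,P}; 8:fleiprei {R,P}; 9:dia {V}; 10:baisnaash {P}.
There are 64 candidate sequences in total.
Checking each against the rules leaves 6 sequences.
Count = 6.

6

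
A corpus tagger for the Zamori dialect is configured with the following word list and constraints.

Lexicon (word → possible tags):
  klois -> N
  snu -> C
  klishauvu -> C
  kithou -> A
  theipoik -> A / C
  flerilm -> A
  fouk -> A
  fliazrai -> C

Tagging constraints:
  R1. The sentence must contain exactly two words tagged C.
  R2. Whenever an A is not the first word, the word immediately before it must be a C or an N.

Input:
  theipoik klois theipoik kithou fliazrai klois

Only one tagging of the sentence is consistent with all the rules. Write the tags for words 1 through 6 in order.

Candidates per position — 1:theipoik {A,C}; 2:klois {N}; 3:theipoik {A,C}; 4:kithou {A}; 5:fliazrai {C}; 6:klois {N}.
Position 3: A is ruled out by rule 2; that leaves C.
Position 1: C is ruled out by rule 1; that leaves A.
The unique satisfying tagging is: A N C A C N.
Rule-by-rule: rule 1 satisfied; rule 2 satisfied.

A N C A C N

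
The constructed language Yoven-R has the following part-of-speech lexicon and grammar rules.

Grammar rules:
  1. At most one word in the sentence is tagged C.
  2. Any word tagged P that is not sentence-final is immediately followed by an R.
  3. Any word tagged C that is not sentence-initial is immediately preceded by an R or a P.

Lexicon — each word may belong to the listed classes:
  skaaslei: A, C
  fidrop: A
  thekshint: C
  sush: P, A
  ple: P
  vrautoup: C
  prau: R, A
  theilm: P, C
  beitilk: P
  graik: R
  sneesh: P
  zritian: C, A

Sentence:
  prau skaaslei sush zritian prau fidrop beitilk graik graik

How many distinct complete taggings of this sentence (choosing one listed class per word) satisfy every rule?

Candidates per position — 1:prau {R,A}; 2:skaaslei {A,C}; 3:sush {P,A}; 4:zritian {C,A}; 5:prau {R,A}; 6:fidrop {A}; 7:beitilk {P}; 8:graik {R}; 9:graik {R}.
There are 32 candidate sequences in total.
Checking each against the rules leaves 6 sequences.
Count = 6.

6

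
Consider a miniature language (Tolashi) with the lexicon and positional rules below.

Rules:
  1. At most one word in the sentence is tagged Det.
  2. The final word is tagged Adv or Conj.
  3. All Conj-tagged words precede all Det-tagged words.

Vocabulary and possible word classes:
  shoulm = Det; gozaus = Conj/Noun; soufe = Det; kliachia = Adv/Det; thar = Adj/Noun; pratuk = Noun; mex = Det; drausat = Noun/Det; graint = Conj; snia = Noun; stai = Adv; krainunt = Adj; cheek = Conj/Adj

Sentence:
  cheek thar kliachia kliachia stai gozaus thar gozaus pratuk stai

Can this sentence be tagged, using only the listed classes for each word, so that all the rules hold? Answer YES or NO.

Candidates per position — 1:cheek {Conj,Adj}; 2:thar {Adj,Noun}; 3:kliachia {Adv,Det}; 4:kliachia {Adv,Det}; 5:stai {Adv}; 6:gozaus {Conj,Noun}; 7:thar {Adj,Noun}; 8:gozaus {Conj,Noun}; 9:pratuk {Noun}; 10:stai {Adv}.
One satisfying assignment: Conj Adj Adv Det Adv Noun Noun Noun Noun Adv.
Checking: rule 1 holds; rule 2 holds; rule 3 holds.

YES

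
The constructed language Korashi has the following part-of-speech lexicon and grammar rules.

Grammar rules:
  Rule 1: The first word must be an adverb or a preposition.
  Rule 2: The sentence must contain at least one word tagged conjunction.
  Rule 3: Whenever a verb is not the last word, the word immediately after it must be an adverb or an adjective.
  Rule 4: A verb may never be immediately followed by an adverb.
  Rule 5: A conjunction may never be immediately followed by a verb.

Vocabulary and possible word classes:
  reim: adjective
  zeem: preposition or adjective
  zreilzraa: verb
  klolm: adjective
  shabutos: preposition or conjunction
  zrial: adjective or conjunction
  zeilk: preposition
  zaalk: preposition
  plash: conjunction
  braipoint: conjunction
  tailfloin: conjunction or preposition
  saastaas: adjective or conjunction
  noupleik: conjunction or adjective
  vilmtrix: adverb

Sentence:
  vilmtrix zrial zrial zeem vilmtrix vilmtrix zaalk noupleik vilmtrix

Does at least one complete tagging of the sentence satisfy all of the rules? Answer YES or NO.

YES

Candidates per position — 1:vilmtrix {adverb}; 2:zrial {adjective,conjunction}; 3:zrial {adjective,conjunction}; 4:zeem {preposition,adjective}; 5:vilmtrix {adverb}; 6:vilmtrix {adverb}; 7:zaalk {preposition}; 8:noupleik {conjunction,adjective}; 9:vilmtrix {adverb}.
One satisfying assignment: adverb adjective conjunction preposition adverb adverb preposition conjunction adverb.
Rule-by-rule: rule 1 satisfied; rule 2 satisfied; rule 3 satisfied; rule 4 satisfied; rule 5 satisfied.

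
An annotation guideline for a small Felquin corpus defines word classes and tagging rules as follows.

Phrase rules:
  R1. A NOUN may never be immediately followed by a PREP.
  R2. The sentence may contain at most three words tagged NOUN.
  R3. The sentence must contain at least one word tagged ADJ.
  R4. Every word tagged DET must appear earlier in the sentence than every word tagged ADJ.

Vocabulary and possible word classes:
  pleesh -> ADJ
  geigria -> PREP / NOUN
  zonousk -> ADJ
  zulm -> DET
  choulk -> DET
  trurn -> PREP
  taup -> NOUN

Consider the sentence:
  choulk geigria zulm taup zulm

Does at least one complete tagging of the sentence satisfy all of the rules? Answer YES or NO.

NO

Candidates per position — 1:choulk {DET}; 2:geigria {PREP,NOUN}; 3:zulm {DET}; 4:taup {NOUN}; 5:zulm {DET}.
Rule 3 cannot be satisfied by any choice of tags from the lexicon.
So there is no consistent tagging.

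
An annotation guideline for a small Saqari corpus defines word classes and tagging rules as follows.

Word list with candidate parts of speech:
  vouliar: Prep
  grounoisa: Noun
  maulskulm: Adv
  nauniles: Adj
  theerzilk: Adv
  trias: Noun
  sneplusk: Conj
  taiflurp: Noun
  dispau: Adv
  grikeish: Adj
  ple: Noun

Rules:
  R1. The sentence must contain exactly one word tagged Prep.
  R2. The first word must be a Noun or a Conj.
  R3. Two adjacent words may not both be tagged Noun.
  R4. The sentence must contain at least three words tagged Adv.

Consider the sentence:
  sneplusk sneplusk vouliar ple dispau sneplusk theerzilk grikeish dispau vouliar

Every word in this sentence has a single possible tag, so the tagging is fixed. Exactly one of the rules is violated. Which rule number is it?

Fixed tagging: Conj Conj Prep Noun Adv Conj Adv Adj Adv Prep.
Applying the rules: R1 fails, R2 ok, R3 ok, R4 ok.
Only rule 1 fails.

1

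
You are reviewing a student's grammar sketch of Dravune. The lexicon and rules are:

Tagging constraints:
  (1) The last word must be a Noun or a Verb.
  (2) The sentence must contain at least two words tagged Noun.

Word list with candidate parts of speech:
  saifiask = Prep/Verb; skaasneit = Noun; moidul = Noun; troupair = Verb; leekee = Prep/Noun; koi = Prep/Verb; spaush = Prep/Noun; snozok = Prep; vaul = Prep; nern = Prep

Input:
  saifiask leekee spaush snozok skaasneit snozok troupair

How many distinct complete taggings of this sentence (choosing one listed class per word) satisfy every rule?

Candidates per position — 1:saifiask {Prep,Verb}; 2:leekee {Prep,Noun}; 3:spaush {Prep,Noun}; 4:snozok {Prep}; 5:skaasneit {Noun}; 6:snozok {Prep}; 7:troupair {Verb}.
There are 8 candidate sequences in total.
Checking each against the rules leaves 6 sequences.
Count = 6.

6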